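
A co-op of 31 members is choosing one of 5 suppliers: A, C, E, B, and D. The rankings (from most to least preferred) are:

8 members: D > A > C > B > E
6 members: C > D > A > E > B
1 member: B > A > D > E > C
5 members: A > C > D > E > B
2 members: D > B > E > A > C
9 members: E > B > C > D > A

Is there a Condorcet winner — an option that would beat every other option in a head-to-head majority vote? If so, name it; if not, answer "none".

Checking pairwise contests:
D beats A 25–6.
A beats C 16–15.
A beats E 20–11.
A beats B 19–12.
C beats D 20–11.
Every option loses at least one head-to-head, so there is no Condorcet winner.

none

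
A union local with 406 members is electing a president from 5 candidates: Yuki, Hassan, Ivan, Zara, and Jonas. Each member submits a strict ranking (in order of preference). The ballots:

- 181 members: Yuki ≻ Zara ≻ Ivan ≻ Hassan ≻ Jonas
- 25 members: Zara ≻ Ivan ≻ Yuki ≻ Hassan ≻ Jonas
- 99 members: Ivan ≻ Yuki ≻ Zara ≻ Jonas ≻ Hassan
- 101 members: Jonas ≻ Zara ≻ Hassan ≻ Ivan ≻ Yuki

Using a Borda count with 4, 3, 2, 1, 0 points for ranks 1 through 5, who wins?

Yuki: 181·4 + 25·2 + 99·3 + 101·0 = 1071
Hassan: 181·1 + 25·1 + 99·0 + 101·2 = 408
Ivan: 181·2 + 25·3 + 99·4 + 101·1 = 934
Zara: 181·3 + 25·4 + 99·2 + 101·3 = 1144
Jonas: 181·0 + 25·0 + 99·1 + 101·4 = 503
Zara has the highest Borda score (1144).

Zara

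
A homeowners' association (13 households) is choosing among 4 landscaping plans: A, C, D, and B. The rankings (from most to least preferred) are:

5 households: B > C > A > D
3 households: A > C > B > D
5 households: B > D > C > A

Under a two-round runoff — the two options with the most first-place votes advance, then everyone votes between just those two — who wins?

Round 1 first-place votes: A 3, C 0, D 0, B 10.
B and A advance.
Runoff: B is preferred to A by 10 voters; A by 3.
B wins the runoff.

B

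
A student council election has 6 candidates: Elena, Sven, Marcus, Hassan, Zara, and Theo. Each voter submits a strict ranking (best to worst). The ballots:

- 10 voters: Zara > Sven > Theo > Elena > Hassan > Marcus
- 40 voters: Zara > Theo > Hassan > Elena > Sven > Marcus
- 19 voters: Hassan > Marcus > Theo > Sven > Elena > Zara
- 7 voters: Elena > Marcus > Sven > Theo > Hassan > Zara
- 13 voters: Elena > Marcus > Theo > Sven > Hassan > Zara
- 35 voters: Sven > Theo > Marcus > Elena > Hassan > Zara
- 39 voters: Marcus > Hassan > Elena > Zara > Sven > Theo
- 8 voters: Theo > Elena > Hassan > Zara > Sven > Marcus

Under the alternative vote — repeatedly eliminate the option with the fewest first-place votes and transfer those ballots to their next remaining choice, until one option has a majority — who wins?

Marcus

Round 1: Elena 20, Sven 35, Marcus 39, Hassan 19, Zara 50, Theo 8. Eliminate Theo.
Round 2: Elena 28, Sven 35, Marcus 39, Hassan 19, Zara 50. Eliminate Hassan.
Round 3: Elena 28, Sven 35, Marcus 58, Zara 50. Eliminate Elena.
Round 4: Sven 35, Marcus 78, Zara 58. Eliminate Sven.
Round 5: Marcus 113, Zara 58. Marcus has a majority.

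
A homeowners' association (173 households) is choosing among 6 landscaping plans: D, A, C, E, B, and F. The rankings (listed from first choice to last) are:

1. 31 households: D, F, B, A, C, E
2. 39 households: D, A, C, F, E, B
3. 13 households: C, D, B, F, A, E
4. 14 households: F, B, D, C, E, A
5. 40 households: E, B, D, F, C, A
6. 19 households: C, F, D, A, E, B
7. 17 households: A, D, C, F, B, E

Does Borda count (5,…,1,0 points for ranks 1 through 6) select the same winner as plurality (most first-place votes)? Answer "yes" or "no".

yes

Borda — scores: D 689, A 354, C 427, E 272, B 365, F 488. Winner: D.
Plurality — first-place votes: D 70, A 17, C 32, E 40, B 0, F 14. Winner: D.
The two methods agree.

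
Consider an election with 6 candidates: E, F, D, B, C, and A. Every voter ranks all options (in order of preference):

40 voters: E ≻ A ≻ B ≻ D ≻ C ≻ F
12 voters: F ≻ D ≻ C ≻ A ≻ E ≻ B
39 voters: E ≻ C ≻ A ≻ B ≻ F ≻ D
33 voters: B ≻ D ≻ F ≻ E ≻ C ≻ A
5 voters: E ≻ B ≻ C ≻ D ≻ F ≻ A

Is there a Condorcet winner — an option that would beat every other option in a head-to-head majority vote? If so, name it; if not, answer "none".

E

E vs F: 84–45 for E.
E vs D: 84–45 for E.
E vs B: 96–33 for E.
E vs C: 117–12 for E.
E vs A: 117–12 for E.
E beats every other option head-to-head.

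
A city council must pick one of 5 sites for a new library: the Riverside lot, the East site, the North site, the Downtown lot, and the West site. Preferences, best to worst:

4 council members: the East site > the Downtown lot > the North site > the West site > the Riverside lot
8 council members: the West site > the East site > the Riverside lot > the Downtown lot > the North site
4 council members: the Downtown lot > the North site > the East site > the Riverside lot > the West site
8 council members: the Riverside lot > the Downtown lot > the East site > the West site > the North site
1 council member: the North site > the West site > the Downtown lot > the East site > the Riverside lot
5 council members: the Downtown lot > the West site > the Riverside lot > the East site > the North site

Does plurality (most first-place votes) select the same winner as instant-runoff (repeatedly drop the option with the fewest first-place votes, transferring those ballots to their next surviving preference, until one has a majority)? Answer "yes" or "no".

Plurality — first-place votes: the Riverside lot 8, the East site 4, the North site 1, the Downtown lot 9, the West site 8. Winner: the Downtown lot.
Instant-runoff — R1 the Riverside lot 8, the East site 4, the North site 1, the Downtown lot 9, the West site 8 (the North site out); R2 the Riverside lot 8, the East site 4, the Downtown lot 9, the West site 9 (the East site out); R3 the Riverside lot 8, the Downtown lot 13, the West site 9 (the Riverside lot out); R4 the Downtown lot 21, the West site 9 (the Downtown lot winner). Winner: the Downtown lot.
The two methods agree.

yes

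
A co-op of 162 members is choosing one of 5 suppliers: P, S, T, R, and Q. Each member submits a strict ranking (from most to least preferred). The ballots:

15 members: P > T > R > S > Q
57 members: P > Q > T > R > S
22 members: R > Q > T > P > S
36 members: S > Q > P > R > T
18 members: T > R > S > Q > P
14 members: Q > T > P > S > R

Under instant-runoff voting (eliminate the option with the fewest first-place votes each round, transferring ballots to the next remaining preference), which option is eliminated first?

Q

Round 1: P 72, S 36, T 18, R 22, Q 14. Eliminate Q.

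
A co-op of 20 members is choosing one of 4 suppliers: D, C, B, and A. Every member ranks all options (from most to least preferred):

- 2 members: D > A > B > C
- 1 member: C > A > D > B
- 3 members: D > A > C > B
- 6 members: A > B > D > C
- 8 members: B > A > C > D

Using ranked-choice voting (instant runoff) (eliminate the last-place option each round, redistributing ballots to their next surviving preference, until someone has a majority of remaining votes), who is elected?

Round 1: D 5, C 1, B 8, A 6. Eliminate C.
Round 2: D 5, B 8, A 7. Eliminate D.
Round 3: B 8, A 12. A has a majority.

A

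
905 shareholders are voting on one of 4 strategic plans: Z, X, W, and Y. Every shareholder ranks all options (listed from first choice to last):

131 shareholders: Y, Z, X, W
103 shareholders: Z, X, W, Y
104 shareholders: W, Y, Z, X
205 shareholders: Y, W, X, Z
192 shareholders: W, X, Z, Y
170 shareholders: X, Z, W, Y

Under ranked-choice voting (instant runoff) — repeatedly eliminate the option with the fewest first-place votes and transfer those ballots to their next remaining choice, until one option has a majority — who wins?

Round 1: Z 103, X 170, W 296, Y 336. Eliminate Z.
Round 2: X 273, W 296, Y 336. Eliminate X.
Round 3: W 569, Y 336. W has a majority.

W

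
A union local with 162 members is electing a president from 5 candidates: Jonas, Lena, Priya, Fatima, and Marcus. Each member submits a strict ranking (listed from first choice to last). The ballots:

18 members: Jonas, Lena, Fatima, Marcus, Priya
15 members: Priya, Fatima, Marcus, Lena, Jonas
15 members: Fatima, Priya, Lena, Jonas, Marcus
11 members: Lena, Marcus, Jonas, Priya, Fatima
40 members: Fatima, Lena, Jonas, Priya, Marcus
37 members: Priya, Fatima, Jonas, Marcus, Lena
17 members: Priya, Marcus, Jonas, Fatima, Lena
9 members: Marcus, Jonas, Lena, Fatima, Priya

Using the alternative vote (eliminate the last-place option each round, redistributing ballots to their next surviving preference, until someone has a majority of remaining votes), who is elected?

Round 1: Jonas 18, Lena 11, Priya 69, Fatima 55, Marcus 9. Eliminate Marcus.
Round 2: Jonas 27, Lena 11, Priya 69, Fatima 55. Eliminate Lena.
Round 3: Jonas 38, Priya 69, Fatima 55. Eliminate Jonas.
Round 4: Priya 80, Fatima 82. Fatima has a majority.

Fatima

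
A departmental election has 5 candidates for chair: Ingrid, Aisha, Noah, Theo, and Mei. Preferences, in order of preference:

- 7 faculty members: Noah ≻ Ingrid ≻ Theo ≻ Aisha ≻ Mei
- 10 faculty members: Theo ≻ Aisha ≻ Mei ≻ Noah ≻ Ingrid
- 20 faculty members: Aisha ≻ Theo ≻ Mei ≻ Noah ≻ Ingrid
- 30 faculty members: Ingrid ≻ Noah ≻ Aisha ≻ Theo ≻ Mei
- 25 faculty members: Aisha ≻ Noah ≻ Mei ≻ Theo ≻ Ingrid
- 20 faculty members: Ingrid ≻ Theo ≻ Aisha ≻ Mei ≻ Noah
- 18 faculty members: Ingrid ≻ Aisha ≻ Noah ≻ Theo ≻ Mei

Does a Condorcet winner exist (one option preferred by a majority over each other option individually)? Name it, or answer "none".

Ingrid

Ingrid vs Aisha: 75–55 for Ingrid.
Ingrid vs Noah: 68–62 for Ingrid.
Ingrid vs Theo: 75–55 for Ingrid.
Ingrid vs Mei: 75–55 for Ingrid.
Ingrid beats every other option head-to-head.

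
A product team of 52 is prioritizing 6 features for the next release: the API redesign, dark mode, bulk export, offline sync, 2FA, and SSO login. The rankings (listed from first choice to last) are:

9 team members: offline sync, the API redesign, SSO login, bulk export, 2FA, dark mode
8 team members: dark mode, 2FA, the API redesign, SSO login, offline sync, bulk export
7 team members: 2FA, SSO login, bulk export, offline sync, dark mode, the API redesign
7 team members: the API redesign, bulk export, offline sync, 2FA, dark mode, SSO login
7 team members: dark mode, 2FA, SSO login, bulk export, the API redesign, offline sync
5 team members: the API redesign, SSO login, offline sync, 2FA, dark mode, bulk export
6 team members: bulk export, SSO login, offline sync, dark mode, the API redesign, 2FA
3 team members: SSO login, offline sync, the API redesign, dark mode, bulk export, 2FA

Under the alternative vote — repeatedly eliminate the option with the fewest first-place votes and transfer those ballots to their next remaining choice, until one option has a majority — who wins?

offline sync

Round 1: the API redesign 12, dark mode 15, bulk export 6, offline sync 9, 2FA 7, SSO login 3. Eliminate SSO login.
Round 2: the API redesign 12, dark mode 15, bulk export 6, offline sync 12, 2FA 7. Eliminate bulk export.
Round 3: the API redesign 12, dark mode 15, offline sync 18, 2FA 7. Eliminate 2FA.
Round 4: the API redesign 12, dark mode 15, offline sync 25. Eliminate the API redesign.
Round 5: dark mode 15, offline sync 37. Offline sync has a majority.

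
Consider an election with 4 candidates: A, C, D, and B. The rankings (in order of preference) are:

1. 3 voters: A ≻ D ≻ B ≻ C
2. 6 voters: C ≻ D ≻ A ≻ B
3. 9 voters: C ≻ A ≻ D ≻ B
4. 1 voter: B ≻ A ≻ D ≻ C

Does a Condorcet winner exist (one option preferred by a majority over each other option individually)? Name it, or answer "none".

C

C vs A: 15–4 for C.
C vs D: 15–4 for C.
C vs B: 15–4 for C.
C beats every other option head-to-head.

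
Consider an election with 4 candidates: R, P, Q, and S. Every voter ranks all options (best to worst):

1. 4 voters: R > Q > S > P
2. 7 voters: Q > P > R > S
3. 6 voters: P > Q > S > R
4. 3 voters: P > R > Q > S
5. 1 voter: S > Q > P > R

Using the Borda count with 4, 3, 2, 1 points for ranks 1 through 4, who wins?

Q

R: 4·4 + 7·2 + 6·1 + 3·3 + 1·1 = 46
P: 4·1 + 7·3 + 6·4 + 3·4 + 1·2 = 63
Q: 4·3 + 7·4 + 6·3 + 3·2 + 1·3 = 67
S: 4·2 + 7·1 + 6·2 + 3·1 + 1·4 = 34
Q has the highest Borda score (67).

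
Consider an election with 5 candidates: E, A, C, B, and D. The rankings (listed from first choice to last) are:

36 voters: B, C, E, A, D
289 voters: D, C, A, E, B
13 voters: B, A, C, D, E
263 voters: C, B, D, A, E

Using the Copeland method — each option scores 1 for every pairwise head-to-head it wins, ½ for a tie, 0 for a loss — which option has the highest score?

E: loses to A, C, B, and D → score 0.
A: beats E; loses to C, B, and D → score 1.
C: beats E, A, B, and D → score 4.
B: beats E, A, and D; loses to C → score 3.
D: beats E and A; loses to C and B → score 2.
C has the best pairwise record.

C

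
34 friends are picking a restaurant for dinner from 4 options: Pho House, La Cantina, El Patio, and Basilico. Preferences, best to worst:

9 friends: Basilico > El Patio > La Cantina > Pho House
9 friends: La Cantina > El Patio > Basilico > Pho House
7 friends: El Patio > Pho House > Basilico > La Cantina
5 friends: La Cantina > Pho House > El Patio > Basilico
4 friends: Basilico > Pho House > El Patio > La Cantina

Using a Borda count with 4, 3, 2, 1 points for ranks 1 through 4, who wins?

El Patio

Pho House: 9·1 + 9·1 + 7·3 + 5·3 + 4·3 = 66
La Cantina: 9·2 + 9·4 + 7·1 + 5·4 + 4·1 = 85
El Patio: 9·3 + 9·3 + 7·4 + 5·2 + 4·2 = 100
Basilico: 9·4 + 9·2 + 7·2 + 5·1 + 4·4 = 89
El Patio has the highest Borda score (100).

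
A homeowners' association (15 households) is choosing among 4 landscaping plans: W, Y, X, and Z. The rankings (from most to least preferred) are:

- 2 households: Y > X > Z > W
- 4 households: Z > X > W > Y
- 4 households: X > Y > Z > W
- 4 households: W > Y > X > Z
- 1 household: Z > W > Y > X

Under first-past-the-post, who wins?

First-place votes: W 4, Y 2, X 4, Z 5.
Z has the most first-place votes.

Z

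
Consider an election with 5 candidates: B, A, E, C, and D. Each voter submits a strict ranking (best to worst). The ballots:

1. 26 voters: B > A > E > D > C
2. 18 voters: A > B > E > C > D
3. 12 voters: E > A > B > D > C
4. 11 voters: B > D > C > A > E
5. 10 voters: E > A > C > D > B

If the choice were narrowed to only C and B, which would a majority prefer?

Voters preferring C to B: 10; preferring B to C: 67.
B wins the head-to-head.

B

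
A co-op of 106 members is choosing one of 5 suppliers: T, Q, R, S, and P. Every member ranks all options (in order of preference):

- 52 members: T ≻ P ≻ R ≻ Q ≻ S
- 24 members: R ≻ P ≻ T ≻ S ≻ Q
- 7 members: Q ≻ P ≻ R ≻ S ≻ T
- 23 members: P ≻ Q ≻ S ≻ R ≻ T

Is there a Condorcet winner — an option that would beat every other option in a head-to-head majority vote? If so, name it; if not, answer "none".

P

P vs T: 54–52 for P.
P vs Q: 99–7 for P.
P vs R: 82–24 for P.
P vs S: 106–0 for P.
P beats every other option head-to-head.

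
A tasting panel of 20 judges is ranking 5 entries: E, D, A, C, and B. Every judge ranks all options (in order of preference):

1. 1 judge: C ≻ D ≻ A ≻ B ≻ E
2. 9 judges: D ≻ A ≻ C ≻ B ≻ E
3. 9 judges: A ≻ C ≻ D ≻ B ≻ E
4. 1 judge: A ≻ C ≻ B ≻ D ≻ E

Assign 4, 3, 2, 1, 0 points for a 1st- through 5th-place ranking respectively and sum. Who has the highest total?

A

E: 1·0 + 9·0 + 9·0 + 1·0 = 0
D: 1·3 + 9·4 + 9·2 + 1·1 = 58
A: 1·2 + 9·3 + 9·4 + 1·4 = 69
C: 1·4 + 9·2 + 9·3 + 1·3 = 52
B: 1·1 + 9·1 + 9·1 + 1·2 = 21
A has the highest Borda score (69).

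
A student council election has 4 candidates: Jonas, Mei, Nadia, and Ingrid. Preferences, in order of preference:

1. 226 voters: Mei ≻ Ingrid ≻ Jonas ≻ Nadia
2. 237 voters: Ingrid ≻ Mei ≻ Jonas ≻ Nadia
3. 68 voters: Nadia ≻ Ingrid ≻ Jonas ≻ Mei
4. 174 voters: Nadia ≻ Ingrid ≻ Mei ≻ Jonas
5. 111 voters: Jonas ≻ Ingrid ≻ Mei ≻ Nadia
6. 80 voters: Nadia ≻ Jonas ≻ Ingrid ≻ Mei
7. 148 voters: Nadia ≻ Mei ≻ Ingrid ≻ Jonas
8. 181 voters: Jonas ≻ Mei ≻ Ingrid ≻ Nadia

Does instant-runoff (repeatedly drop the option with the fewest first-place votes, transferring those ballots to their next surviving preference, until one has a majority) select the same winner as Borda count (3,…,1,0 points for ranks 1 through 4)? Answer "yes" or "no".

Instant-runoff — R1 Jonas 292, Mei 226, Nadia 470, Ingrid 237 (Mei out); R2 Jonas 292, Nadia 470, Ingrid 463 (Jonas out); R3 Nadia 470, Ingrid 755 (Ingrid winner). Winner: Ingrid.
Borda — scores: Jonas 1567, Mei 2095, Nadia 1410, Ingrid 2278. Winner: Ingrid.
The two methods agree.

yes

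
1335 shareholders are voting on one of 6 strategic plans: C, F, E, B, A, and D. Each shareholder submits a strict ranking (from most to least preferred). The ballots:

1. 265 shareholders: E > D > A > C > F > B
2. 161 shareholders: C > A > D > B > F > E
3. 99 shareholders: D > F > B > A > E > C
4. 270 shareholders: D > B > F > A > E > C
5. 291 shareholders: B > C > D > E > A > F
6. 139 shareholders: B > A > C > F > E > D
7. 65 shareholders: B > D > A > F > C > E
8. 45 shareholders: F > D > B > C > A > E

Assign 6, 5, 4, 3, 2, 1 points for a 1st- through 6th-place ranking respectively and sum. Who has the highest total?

D

C: 265·3 + 161·6 + 99·1 + 270·1 + 291·5 + 139·4 + 65·2 + 45·3 = 4406
F: 265·2 + 161·2 + 99·5 + 270·4 + 291·1 + 139·3 + 65·3 + 45·6 = 3600
E: 265·6 + 161·1 + 99·2 + 270·2 + 291·3 + 139·2 + 65·1 + 45·1 = 3750
B: 265·1 + 161·3 + 99·4 + 270·5 + 291·6 + 139·6 + 65·6 + 45·4 = 5644
A: 265·4 + 161·5 + 99·3 + 270·3 + 291·2 + 139·5 + 65·4 + 45·2 = 4599
D: 265·5 + 161·4 + 99·6 + 270·6 + 291·4 + 139·1 + 65·5 + 45·5 = 6036
D has the highest Borda score (6036).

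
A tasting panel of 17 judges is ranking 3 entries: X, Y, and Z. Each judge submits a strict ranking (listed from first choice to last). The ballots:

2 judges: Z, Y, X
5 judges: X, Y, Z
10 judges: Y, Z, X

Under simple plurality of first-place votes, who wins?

Y

First-place votes: X 5, Y 10, Z 2.
Y has the most first-place votes.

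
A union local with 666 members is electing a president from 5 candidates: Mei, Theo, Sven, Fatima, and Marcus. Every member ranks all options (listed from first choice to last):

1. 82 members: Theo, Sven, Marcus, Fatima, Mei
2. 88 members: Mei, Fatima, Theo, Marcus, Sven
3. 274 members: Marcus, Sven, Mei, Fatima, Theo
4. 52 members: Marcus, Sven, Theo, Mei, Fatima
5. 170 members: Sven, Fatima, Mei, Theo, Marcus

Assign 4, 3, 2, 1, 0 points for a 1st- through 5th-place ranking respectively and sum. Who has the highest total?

Mei: 82·0 + 88·4 + 274·2 + 52·1 + 170·2 = 1292
Theo: 82·4 + 88·2 + 274·0 + 52·2 + 170·1 = 778
Sven: 82·3 + 88·0 + 274·3 + 52·3 + 170·4 = 1904
Fatima: 82·1 + 88·3 + 274·1 + 52·0 + 170·3 = 1130
Marcus: 82·2 + 88·1 + 274·4 + 52·4 + 170·0 = 1556
Sven has the highest Borda score (1904).

Sven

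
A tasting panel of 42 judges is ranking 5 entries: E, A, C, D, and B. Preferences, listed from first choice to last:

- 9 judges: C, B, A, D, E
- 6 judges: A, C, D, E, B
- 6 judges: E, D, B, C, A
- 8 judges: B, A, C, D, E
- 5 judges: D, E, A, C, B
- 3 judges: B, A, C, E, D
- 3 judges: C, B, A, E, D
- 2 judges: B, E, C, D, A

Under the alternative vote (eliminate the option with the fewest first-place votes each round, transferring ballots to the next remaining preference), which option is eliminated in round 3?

E

Round 1: E 6, A 6, C 12, D 5, B 13. Eliminate D.
Round 2: E 11, A 6, C 12, B 13. Eliminate A.
Round 3: E 11, C 18, B 13. Eliminate E.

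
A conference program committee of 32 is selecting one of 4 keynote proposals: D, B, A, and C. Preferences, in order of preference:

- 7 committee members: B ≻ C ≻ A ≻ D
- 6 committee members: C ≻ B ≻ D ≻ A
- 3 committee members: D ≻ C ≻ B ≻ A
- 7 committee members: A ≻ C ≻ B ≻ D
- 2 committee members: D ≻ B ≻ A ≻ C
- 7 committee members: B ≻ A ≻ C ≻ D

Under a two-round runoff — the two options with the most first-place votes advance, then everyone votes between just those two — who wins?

Round 1 first-place votes: D 5, B 14, A 7, C 6.
B and A advance.
Runoff: B is preferred to A by 25 voters; A by 7.
B wins the runoff.

B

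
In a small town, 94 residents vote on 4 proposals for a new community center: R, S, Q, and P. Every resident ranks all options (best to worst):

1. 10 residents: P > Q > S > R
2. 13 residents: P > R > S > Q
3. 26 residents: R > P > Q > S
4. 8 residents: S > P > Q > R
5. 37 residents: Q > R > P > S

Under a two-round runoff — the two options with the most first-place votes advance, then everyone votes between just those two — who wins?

Round 1 first-place votes: R 26, S 8, Q 37, P 23.
Q and R advance.
Runoff: Q is preferred to R by 55 voters; R by 39.
Q wins the runoff.

Q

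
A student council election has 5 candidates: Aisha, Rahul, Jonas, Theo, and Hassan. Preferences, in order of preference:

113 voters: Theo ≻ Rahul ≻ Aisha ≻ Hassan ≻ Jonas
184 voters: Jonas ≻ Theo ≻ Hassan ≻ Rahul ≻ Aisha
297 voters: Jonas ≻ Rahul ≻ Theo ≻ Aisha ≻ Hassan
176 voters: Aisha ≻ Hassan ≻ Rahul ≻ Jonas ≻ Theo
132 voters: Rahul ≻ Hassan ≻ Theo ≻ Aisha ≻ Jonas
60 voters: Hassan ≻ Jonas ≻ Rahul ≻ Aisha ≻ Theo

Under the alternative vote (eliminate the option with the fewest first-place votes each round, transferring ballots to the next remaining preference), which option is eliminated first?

Hassan

Round 1: Aisha 176, Rahul 132, Jonas 481, Theo 113, Hassan 60. Eliminate Hassan.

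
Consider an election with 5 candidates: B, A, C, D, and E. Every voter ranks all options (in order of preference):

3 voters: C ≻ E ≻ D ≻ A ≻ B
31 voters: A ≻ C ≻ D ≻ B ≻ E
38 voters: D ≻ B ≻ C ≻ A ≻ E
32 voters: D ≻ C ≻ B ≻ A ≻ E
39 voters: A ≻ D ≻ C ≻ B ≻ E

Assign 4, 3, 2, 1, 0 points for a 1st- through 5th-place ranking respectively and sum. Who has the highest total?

B: 3·0 + 31·1 + 38·3 + 32·2 + 39·1 = 248
A: 3·1 + 31·4 + 38·1 + 32·1 + 39·4 = 353
C: 3·4 + 31·3 + 38·2 + 32·3 + 39·2 = 355
D: 3·2 + 31·2 + 38·4 + 32·4 + 39·3 = 465
E: 3·3 + 31·0 + 38·0 + 32·0 + 39·0 = 9
D has the highest Borda score (465).

D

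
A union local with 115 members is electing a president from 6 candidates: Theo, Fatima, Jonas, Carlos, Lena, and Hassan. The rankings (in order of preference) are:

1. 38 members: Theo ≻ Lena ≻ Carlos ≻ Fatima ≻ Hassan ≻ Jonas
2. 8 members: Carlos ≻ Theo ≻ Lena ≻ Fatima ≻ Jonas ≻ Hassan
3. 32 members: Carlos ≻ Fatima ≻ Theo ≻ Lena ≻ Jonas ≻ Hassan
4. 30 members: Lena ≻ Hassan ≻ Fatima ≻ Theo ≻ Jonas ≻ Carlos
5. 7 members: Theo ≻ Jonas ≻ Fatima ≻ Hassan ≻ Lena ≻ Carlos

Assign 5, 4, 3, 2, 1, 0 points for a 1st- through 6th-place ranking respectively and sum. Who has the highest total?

Theo

Theo: 38·5 + 8·4 + 32·3 + 30·2 + 7·5 = 413
Fatima: 38·2 + 8·2 + 32·4 + 30·3 + 7·3 = 331
Jonas: 38·0 + 8·1 + 32·1 + 30·1 + 7·4 = 98
Carlos: 38·3 + 8·5 + 32·5 + 30·0 + 7·0 = 314
Lena: 38·4 + 8·3 + 32·2 + 30·5 + 7·1 = 397
Hassan: 38·1 + 8·0 + 32·0 + 30·4 + 7·2 = 172
Theo has the highest Borda score (413).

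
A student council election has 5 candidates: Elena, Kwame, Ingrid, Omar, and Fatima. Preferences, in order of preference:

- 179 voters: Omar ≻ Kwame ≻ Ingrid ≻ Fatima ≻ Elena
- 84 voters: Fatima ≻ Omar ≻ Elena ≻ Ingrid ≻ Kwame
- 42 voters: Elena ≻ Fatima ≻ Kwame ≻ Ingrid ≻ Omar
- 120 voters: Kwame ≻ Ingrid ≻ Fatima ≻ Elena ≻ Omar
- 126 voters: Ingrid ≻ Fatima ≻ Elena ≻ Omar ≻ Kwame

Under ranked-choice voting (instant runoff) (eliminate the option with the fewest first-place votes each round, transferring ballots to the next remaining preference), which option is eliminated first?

Round 1: Elena 42, Kwame 120, Ingrid 126, Omar 179, Fatima 84. Eliminate Elena.

Elena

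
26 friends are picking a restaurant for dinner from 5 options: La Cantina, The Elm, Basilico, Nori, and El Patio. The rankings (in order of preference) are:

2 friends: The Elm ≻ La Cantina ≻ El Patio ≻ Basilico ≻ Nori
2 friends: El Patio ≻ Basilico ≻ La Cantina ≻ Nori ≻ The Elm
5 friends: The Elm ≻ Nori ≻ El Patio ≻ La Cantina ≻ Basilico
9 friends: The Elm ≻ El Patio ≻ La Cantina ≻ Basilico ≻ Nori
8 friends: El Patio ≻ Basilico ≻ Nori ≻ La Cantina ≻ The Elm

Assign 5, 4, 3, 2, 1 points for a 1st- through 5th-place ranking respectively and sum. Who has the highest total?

El Patio

La Cantina: 2·4 + 2·3 + 5·2 + 9·3 + 8·2 = 67
The Elm: 2·5 + 2·1 + 5·5 + 9·5 + 8·1 = 90
Basilico: 2·2 + 2·4 + 5·1 + 9·2 + 8·4 = 67
Nori: 2·1 + 2·2 + 5·4 + 9·1 + 8·3 = 59
El Patio: 2·3 + 2·5 + 5·3 + 9·4 + 8·5 = 107
El Patio has the highest Borda score (107).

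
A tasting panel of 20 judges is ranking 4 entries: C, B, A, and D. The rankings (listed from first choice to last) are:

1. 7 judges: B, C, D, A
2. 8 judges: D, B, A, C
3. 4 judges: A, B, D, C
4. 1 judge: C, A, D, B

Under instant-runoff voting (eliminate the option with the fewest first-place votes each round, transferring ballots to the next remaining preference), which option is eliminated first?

Round 1: C 1, B 7, A 4, D 8. Eliminate C.

C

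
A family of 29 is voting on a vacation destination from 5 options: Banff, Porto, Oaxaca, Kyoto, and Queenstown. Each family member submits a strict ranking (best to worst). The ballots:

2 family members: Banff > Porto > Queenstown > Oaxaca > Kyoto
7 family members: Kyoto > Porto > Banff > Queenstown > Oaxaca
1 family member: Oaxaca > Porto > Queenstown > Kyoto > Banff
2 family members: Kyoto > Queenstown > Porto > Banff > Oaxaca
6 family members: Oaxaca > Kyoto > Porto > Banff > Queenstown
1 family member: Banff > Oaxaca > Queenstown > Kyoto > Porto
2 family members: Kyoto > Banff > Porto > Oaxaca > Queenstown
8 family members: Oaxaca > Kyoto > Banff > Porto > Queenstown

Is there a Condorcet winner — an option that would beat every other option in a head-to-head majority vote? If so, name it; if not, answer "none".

Oaxaca vs Banff: 15–14 for Oaxaca.
Oaxaca vs Porto: 16–13 for Oaxaca.
Oaxaca vs Kyoto: 18–11 for Oaxaca.
Oaxaca vs Queenstown: 18–11 for Oaxaca.
Oaxaca beats every other option head-to-head.

Oaxaca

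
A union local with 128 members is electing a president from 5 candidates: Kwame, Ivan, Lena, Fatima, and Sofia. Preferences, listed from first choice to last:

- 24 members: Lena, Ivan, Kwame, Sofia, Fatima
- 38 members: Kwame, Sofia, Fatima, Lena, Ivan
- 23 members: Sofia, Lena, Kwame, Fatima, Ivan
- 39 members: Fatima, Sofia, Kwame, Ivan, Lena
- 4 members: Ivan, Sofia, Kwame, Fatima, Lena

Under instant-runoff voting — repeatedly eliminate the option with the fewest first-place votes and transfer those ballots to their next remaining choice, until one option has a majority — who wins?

Kwame

Round 1: Kwame 38, Ivan 4, Lena 24, Fatima 39, Sofia 23. Eliminate Ivan.
Round 2: Kwame 38, Lena 24, Fatima 39, Sofia 27. Eliminate Lena.
Round 3: Kwame 62, Fatima 39, Sofia 27. Eliminate Sofia.
Round 4: Kwame 89, Fatima 39. Kwame has a majority.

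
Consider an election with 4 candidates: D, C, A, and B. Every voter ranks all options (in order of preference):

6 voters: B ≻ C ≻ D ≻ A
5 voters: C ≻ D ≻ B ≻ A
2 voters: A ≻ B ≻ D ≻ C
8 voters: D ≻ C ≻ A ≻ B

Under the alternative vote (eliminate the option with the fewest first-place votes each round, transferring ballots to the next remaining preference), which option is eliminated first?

A

Round 1: D 8, C 5, A 2, B 6. Eliminate A.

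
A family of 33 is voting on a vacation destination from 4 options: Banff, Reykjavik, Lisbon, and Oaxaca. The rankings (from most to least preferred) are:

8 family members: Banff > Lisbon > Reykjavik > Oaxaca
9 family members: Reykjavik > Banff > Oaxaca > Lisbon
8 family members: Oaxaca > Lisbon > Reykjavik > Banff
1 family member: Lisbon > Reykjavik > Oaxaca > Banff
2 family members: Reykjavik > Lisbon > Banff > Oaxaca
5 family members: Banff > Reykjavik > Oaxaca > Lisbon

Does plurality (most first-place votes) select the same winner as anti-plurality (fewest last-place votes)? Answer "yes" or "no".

Plurality — first-place votes: Banff 13, Reykjavik 11, Lisbon 1, Oaxaca 8. Winner: Banff.
Anti-plurality — last-place votes: Banff 9, Reykjavik 0, Lisbon 14, Oaxaca 10. Winner: Reykjavik.
The two methods disagree.

no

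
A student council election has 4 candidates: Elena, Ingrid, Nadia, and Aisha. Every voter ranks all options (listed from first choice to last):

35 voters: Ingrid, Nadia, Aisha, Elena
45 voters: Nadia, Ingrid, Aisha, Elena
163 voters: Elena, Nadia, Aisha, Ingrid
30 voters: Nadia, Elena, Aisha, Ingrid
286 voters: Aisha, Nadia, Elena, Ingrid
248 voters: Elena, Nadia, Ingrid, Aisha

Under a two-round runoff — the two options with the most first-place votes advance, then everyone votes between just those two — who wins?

Round 1 first-place votes: Elena 411, Ingrid 35, Nadia 75, Aisha 286.
Elena and Aisha advance.
Runoff: Elena is preferred to Aisha by 441 voters; Aisha by 366.
Elena wins the runoff.

Elena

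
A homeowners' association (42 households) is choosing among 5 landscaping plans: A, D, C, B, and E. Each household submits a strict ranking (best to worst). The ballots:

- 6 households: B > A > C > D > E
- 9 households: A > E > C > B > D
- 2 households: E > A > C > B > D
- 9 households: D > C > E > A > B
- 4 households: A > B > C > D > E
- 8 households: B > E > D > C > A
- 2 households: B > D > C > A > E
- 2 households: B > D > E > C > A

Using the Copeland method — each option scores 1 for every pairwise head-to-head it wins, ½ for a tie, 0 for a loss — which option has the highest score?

B

A: beats B; ties D, C, and E → score 2.5.
D: beats E; ties A and C; loses to B → score 2.
C: ties A, D, and E; loses to B → score 1.5.
B: beats D, C, and E; loses to A → score 3.
E: ties A and C; loses to D and B → score 1.
B has the best pairwise record.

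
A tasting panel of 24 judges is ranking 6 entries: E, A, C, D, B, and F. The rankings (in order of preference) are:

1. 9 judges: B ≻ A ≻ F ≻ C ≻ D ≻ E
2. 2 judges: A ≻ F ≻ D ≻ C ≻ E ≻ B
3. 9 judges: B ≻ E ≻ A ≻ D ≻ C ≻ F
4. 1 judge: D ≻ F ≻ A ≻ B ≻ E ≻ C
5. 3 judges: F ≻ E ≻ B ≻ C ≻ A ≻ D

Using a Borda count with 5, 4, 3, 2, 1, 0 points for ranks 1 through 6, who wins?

E: 9·0 + 2·1 + 9·4 + 1·1 + 3·4 = 51
A: 9·4 + 2·5 + 9·3 + 1·3 + 3·1 = 79
C: 9·2 + 2·2 + 9·1 + 1·0 + 3·2 = 37
D: 9·1 + 2·3 + 9·2 + 1·5 + 3·0 = 38
B: 9·5 + 2·0 + 9·5 + 1·2 + 3·3 = 101
F: 9·3 + 2·4 + 9·0 + 1·4 + 3·5 = 54
B has the highest Borda score (101).

B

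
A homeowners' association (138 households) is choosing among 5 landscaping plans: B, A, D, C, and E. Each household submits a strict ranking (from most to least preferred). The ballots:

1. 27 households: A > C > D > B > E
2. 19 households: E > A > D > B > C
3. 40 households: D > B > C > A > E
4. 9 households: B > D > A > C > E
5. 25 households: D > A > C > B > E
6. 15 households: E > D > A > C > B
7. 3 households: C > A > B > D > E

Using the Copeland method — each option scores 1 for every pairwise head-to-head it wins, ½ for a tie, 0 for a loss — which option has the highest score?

B: beats E; loses to A, D, and C → score 1.
A: beats B, C, and E; loses to D → score 3.
D: beats B, A, C, and E → score 4.
C: beats B and E; loses to A and D → score 2.
E: loses to B, A, D, and C → score 0.
D has the best pairwise record.

D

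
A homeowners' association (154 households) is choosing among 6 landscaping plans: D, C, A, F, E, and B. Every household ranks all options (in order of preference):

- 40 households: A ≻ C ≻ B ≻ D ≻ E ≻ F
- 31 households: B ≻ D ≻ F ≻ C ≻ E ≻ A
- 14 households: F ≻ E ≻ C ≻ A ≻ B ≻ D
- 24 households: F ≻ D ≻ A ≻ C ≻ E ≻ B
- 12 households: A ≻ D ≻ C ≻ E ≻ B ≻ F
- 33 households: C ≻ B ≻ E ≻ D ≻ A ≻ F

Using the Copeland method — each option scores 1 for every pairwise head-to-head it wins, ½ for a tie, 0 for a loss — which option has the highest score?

D: beats A, F, and E; loses to C and B → score 3.
C: beats D, A, F, E, and B → score 5.
A: beats F and B; loses to D, C, and E → score 2.
F: loses to D, C, A, E, and B → score 0.
E: beats A and F; loses to D, C, and B → score 2.
B: beats D, F, and E; loses to C and A → score 3.
C has the best pairwise record.

C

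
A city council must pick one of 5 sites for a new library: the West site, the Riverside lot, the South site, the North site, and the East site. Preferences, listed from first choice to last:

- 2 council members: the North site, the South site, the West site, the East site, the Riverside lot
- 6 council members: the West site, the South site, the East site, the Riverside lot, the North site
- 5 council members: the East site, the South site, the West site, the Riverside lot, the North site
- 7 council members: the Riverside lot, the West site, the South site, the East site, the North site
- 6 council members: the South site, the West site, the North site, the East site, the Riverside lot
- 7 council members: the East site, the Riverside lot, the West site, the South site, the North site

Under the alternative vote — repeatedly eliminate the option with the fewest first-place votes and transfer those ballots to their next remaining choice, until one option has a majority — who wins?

the South site

Round 1: the West site 6, the Riverside lot 7, the South site 6, the North site 2, the East site 12. Eliminate the North site.
Round 2: the West site 6, the Riverside lot 7, the South site 8, the East site 12. Eliminate the West site.
Round 3: the Riverside lot 7, the South site 14, the East site 12. Eliminate the Riverside lot.
Round 4: the South site 21, the East site 12. The South site has a majority.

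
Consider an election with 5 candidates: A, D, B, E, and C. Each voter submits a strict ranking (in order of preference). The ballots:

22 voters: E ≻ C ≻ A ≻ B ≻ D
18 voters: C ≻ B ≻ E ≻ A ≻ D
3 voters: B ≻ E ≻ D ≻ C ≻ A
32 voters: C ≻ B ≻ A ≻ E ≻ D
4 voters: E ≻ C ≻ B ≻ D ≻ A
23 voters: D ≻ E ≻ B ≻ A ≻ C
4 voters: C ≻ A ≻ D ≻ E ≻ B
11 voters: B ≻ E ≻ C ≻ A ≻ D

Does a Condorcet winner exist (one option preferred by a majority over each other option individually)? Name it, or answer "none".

Checking pairwise contests:
B beats A 91–26.
A beats D 87–30.
C beats B 80–37.
B beats E 64–53.
E beats C 63–54.
Every option loses at least one head-to-head, so there is no Condorcet winner.

none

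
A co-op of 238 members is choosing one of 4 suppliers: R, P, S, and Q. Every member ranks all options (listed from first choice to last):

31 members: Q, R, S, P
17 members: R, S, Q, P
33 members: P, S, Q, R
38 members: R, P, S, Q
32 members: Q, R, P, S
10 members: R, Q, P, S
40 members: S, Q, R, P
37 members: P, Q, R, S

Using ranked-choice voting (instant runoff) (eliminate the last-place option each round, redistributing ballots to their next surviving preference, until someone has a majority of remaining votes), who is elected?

Q

Round 1: R 65, P 70, S 40, Q 63. Eliminate S.
Round 2: R 65, P 70, Q 103. Eliminate R.
Round 3: P 108, Q 130. Q has a majority.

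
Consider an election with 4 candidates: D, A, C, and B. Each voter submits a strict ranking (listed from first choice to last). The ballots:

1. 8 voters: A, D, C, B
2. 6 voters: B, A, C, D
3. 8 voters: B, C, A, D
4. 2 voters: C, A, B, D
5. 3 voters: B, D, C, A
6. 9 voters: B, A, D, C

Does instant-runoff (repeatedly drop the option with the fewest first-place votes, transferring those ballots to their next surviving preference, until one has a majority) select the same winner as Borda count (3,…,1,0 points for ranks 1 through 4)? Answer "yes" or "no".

Instant-runoff — R1 D 0, A 8, C 2, B 26 (B winner). Winner: B.
Borda — scores: D 31, A 66, C 39, B 80. Winner: B.
The two methods agree.

yes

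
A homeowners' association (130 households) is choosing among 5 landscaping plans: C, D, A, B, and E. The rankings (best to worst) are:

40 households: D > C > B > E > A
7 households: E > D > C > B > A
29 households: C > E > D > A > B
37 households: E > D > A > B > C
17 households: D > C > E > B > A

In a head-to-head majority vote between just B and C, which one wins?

Voters preferring B to C: 37; preferring C to B: 93.
C wins the head-to-head.

C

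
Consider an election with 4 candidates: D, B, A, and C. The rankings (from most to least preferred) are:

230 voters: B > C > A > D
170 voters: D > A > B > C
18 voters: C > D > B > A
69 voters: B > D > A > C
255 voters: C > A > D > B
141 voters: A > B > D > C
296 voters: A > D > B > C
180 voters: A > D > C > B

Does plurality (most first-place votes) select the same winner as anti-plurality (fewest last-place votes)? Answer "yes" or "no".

Plurality — first-place votes: D 170, B 299, A 617, C 273. Winner: A.
Anti-plurality — last-place votes: D 230, B 435, A 18, C 676. Winner: A.
The two methods agree.

yes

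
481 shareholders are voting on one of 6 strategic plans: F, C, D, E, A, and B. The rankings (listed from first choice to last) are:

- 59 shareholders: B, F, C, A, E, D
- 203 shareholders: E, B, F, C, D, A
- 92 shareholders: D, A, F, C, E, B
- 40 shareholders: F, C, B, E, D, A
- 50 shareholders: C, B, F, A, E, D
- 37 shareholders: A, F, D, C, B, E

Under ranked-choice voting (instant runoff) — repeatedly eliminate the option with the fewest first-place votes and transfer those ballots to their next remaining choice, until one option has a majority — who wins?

E

Round 1: F 40, C 50, D 92, E 203, A 37, B 59. Eliminate A.
Round 2: F 77, C 50, D 92, E 203, B 59. Eliminate C.
Round 3: F 77, D 92, E 203, B 109. Eliminate F.
Round 4: D 129, E 203, B 149. Eliminate D.
Round 5: E 295, B 186. E has a majority.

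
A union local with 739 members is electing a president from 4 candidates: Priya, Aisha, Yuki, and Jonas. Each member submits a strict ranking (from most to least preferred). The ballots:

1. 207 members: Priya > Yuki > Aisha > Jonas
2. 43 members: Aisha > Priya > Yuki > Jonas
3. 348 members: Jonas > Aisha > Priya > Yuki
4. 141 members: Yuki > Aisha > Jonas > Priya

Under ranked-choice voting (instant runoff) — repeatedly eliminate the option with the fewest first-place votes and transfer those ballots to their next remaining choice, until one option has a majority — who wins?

Jonas

Round 1: Priya 207, Aisha 43, Yuki 141, Jonas 348. Eliminate Aisha.
Round 2: Priya 250, Yuki 141, Jonas 348. Eliminate Yuki.
Round 3: Priya 250, Jonas 489. Jonas has a majority.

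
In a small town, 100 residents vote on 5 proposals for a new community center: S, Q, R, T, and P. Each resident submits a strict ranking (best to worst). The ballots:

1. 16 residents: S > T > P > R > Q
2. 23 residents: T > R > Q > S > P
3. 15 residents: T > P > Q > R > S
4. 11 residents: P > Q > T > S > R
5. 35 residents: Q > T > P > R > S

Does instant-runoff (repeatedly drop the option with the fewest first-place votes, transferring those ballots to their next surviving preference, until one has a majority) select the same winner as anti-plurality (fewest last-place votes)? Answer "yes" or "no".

yes

Instant-runoff — R1 S 16, Q 35, R 0, T 38, P 11 (R out); R2 S 16, Q 35, T 38, P 11 (P out); R3 S 16, Q 46, T 38 (S out); R4 Q 46, T 54 (T winner). Winner: T.
Anti-plurality — last-place votes: S 50, Q 16, R 11, T 0, P 23. Winner: T.
The two methods agree.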